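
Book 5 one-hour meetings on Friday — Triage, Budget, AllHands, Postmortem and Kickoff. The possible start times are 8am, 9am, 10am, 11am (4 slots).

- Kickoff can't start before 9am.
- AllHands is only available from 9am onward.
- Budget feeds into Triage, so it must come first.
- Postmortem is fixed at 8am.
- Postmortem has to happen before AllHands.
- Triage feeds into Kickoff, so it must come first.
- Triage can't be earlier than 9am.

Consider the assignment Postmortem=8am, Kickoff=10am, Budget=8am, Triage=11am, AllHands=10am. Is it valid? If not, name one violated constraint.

Triage can't be earlier than 9am — holds.
Postmortem is fixed at 8am — holds.
Kickoff can't start before 9am — holds.
AllHands is only available from 9am onward — holds.
Postmortem has to happen before AllHands — holds.
Budget feeds into Triage, so it must come first — holds.
Triage feeds into Kickoff, so it must come first — violated.

No. Triage feeds into Kickoff, so it must come first is not satisfied.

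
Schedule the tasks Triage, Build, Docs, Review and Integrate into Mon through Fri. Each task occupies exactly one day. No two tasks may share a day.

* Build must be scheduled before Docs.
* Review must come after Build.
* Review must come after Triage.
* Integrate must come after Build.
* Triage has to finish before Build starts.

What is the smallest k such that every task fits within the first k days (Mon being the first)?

The precedence chain requires at least 3 distinct days.
With at most 1 per day and 5 tasks, at least 5 days are needed.
5 works (last occupied day: Fri): for example Docs=Thu; Review=Wed; Triage=Mon; Build=Tue; Integrate=Fri.

5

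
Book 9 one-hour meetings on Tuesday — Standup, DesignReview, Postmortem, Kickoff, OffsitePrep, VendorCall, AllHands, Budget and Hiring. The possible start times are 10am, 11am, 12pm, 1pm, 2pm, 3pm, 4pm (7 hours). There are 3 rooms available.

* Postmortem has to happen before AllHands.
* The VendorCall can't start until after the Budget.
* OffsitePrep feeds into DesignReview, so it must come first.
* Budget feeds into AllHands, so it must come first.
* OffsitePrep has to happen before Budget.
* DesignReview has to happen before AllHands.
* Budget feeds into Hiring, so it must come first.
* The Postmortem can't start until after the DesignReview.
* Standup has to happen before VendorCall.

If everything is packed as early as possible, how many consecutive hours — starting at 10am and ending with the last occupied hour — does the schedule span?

4

The precedence chain requires at least 4 distinct hours.
With at most 3 per hour and 9 meetings, at least 3 hours are needed.
4 works (last occupied hour: 1pm): for example DesignReview -> 11am; Standup -> 10am; VendorCall -> 12pm; Budget -> 11am; AllHands -> 1pm; Postmortem -> 12pm; Hiring -> 12pm; Kickoff -> 10am; OffsitePrep -> 10am.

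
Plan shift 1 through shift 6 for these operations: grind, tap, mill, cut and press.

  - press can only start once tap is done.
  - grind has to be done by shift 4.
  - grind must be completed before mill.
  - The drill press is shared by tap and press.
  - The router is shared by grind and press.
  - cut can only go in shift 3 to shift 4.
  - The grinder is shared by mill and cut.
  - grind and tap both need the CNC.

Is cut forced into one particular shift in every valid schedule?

No

cut can be shift 3 (e.g. cut=shift 3, grind=shift 1, press=shift 3, mill=shift 2, tap=shift 2) or shift 4 (e.g. tap in shift 2; grind in shift 1; press in shift 3; mill in shift 2; cut in shift 4).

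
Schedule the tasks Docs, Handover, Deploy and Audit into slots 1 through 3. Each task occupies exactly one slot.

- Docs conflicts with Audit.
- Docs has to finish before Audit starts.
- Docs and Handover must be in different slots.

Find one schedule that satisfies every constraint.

Audit in 2; Docs in 1; Handover in 2; Deploy in 1

Checking: Docs(1) before Audit(2); Docs(1) != Audit(2); Docs(1) != Handover(2).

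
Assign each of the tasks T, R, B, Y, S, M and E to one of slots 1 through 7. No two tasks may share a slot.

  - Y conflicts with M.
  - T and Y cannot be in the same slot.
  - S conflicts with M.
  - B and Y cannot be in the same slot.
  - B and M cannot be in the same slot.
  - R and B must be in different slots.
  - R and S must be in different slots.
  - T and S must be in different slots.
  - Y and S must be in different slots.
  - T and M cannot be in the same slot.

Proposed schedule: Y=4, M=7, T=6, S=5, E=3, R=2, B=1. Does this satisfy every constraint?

Valid

R and S must be in different slots — holds.
Y conflicts with M — holds.
T and S must be in different slots — holds.
No two tasks may share a slot — holds.
T and Y cannot be in the same slot — holds.
B and Y cannot be in the same slot — holds.
Y and S must be in different slots — holds.
B and M cannot be in the same slot — holds.
S conflicts with M — holds.
T and M cannot be in the same slot — holds.
R and B must be in different slots — holds.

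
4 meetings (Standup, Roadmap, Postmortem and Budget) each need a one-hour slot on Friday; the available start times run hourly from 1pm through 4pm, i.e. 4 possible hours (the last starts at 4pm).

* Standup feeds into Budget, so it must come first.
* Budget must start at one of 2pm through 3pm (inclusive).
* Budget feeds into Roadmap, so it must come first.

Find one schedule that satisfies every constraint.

Roadmap in 3pm; Budget in 2pm; Standup in 1pm; Postmortem in 1pm

Checking: Standup(1pm) before Budget(2pm); Budget(2pm) before Roadmap(3pm); Budget=2pm in [2pm,3pm].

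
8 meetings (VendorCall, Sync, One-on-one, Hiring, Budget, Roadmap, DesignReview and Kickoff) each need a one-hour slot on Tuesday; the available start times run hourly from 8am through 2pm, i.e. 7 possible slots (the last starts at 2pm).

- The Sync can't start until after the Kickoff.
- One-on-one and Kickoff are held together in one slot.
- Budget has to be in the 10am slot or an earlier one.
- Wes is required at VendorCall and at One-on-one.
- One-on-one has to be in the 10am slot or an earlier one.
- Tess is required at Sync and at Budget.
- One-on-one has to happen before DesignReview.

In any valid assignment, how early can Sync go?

Precedence pushes Sync to at least 9am.
Sync at 9am is achievable: One-on-one=8am; DesignReview=9am; Sync=9am; Roadmap=8am; VendorCall=9am; Kickoff=8am; Hiring=8am; Budget=8am.

9am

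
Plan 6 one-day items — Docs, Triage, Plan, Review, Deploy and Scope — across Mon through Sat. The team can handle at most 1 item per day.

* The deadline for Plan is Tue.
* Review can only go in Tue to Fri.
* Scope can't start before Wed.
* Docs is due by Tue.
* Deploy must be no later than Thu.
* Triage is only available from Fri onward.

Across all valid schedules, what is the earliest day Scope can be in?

Wed

Scope is available from Wed.
Scope at Wed is achievable: Scope=Wed; Review=Fri; Docs=Mon; Plan=Tue; Deploy=Thu; Triage=Sat.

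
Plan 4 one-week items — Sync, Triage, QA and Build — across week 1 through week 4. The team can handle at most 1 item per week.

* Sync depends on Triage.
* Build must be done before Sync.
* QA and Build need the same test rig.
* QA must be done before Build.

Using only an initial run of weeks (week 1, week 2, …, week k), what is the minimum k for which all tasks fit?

The precedence chain requires at least 3 distinct weeks.
With at most 1 per week and 4 tasks, at least 4 weeks are needed.
4 works (last occupied week: week 4): for example Build -> week 2; QA -> week 1; Triage -> week 3; Sync -> week 4.

4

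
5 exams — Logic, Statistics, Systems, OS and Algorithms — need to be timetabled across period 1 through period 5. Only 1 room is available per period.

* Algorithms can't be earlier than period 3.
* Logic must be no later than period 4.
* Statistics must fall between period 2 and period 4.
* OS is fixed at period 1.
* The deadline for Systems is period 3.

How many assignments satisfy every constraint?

4

Enumerating: Systems in period 3, Statistics in period 2, Logic in period 4, Algorithms in period 5, OS in period 1 | OS in period 1; Logic in period 4; Systems in period 2; Statistics in period 3; Algorithms in period 5 | Algorithms in period 5, Statistics in period 4, Logic in period 3, Systems in period 2, OS in period 1 | Algorithms in period 5; Logic in period 2; OS in period 1; Statistics in period 4; Systems in period 3.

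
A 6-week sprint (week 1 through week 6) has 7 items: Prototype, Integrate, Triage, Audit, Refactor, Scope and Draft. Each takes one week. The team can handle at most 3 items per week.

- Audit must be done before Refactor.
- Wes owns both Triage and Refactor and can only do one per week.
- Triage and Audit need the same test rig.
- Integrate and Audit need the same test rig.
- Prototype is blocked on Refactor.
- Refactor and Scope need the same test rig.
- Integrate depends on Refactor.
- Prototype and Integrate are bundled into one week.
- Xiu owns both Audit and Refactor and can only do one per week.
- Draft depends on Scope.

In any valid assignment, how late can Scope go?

Downstream work caps Scope at week 5.
Scope at week 5 is achievable: Draft=week 6, Audit=week 1, Prototype=week 3, Scope=week 5, Triage=week 3, Refactor=week 2, Integrate=week 3.

week 5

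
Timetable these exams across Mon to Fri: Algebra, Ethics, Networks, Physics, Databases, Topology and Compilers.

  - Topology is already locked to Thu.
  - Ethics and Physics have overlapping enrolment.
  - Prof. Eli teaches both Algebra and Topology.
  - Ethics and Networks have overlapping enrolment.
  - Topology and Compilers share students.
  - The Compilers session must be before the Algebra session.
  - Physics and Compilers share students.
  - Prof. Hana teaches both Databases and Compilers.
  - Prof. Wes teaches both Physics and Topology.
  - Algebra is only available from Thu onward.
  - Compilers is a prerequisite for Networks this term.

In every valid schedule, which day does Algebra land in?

Algebra's window is Thu–Fri.
Topology is fixed at Thu, and Algebra can't share a day with Topology.
So Algebra must be Fri.

Fri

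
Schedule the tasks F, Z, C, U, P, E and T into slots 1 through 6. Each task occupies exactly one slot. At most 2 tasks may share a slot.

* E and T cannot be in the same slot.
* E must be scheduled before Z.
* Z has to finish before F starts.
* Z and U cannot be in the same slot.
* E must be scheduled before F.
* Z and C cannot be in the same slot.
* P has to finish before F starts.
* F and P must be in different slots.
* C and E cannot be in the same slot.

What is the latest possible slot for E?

Downstream work caps E at 4.
E at 4 is achievable: F -> 6; Z -> 5; E -> 4; U -> 2; T -> 2; C -> 1; P -> 1.

4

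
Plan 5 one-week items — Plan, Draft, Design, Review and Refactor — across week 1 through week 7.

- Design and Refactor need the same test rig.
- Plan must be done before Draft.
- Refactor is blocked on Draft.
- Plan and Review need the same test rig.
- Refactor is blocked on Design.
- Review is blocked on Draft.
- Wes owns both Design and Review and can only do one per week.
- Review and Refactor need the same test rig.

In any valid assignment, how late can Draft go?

Precedence pushes Draft to at least week 2; downstream work caps Draft at week 6.
Draft at week 5 is achievable: Refactor=week 6, Plan=week 1, Draft=week 5, Design=week 1, Review=week 7.
Nothing later works — the conflict constraints rule out every week after week 5.

week 5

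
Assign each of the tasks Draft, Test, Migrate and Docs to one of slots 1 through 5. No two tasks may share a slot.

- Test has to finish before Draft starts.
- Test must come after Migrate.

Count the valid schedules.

Splitting on Draft: it can be 3 (2), 4 (6), 5 (12). Listing each branch's schedules as (Test, Migrate, Docs):
Draft=3: (2,1,4) (2,1,5) — 2.
Draft=4: (2,1,3) (2,1,5) (3,1,2) (3,1,5) (3,2,1) (3,2,5) — 6.
Draft=5: (2,1,3) (2,1,4) (3,1,2) (3,1,4) (3,2,1) (3,2,4) (4,1,2) (4,1,3) (4,2,1) (4,2,3) (4,3,1) (4,3,2) — 12.
Summing: 2 + 6 + 12 = 20.

20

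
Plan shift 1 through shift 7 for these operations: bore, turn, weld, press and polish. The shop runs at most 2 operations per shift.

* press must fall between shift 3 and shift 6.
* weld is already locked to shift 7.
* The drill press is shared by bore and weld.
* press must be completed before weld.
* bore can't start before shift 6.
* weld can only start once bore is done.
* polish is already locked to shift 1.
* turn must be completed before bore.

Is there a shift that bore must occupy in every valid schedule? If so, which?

bore's window is shift 6–shift 7.
weld is fixed at shift 7, and bore can't share a shift with weld.
So bore must be shift 6.

shift 6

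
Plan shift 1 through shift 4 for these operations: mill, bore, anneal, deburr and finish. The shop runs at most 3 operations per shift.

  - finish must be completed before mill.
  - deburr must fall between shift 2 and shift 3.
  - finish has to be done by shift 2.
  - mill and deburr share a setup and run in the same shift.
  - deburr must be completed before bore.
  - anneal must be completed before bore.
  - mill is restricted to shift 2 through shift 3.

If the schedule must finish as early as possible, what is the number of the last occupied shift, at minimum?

shift 3

The precedence chain requires at least 3 distinct shifts.
With at most 3 per shift and 5 operations, at least 2 shifts are needed.
3 works (last occupied shift: shift 3): for example deburr=shift 2, finish=shift 1, anneal=shift 1, bore=shift 3, mill=shift 2.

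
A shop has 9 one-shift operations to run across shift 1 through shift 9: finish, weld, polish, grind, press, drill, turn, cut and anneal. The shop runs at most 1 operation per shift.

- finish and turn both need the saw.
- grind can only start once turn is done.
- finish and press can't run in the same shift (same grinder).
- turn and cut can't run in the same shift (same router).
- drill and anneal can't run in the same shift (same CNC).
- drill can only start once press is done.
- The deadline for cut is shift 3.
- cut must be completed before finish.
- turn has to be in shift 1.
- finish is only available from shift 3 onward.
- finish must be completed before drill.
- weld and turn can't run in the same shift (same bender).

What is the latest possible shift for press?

Downstream work caps press at shift 8.
press at shift 8 is achievable: press -> shift 8, weld -> shift 5, polish -> shift 6, finish -> shift 3, grind -> shift 4, cut -> shift 2, drill -> shift 9, turn -> shift 1, anneal -> shift 7.

shift 8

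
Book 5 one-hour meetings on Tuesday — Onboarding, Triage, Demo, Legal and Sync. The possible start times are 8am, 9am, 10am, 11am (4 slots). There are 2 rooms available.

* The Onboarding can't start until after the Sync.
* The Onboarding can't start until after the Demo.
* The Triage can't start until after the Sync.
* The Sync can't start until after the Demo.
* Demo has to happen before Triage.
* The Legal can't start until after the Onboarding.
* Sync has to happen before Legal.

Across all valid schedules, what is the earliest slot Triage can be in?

10am

Precedence pushes Triage to at least 10am.
Triage at 10am is achievable: Triage=10am; Legal=11am; Sync=9am; Onboarding=10am; Demo=8am.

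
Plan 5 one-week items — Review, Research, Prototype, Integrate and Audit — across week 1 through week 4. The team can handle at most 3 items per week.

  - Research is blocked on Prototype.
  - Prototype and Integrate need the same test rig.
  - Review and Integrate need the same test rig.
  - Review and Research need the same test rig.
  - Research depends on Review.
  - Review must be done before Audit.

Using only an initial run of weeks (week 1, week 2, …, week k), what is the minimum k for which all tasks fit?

The precedence chain requires at least 2 distinct weeks.
With at most 3 per week and 5 tasks, at least 2 weeks are needed.
2 works (last occupied week: week 2): for example Review=week 1; Integrate=week 2; Research=week 2; Prototype=week 1; Audit=week 2.

2 weeks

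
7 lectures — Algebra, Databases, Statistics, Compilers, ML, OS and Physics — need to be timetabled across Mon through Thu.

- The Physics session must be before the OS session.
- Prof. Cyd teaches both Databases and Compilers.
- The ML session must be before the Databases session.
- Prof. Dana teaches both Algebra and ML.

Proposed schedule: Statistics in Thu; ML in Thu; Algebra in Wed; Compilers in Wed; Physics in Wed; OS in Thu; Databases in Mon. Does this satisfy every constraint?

Prof. Dana teaches both Algebra and ML — holds.
Prof. Cyd teaches both Databases and Compilers — holds.
The Physics session must be before the OS session — holds.
The ML session must be before the Databases session — violated.

Invalid. The ML session must be before the Databases session.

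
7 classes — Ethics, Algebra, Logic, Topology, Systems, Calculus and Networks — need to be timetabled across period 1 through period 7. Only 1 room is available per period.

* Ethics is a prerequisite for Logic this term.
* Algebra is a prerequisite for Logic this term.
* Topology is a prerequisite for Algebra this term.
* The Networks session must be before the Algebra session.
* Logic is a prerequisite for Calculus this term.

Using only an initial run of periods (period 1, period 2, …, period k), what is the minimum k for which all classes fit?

The precedence chain requires at least 4 distinct periods.
With at most 1 per period and 7 classes, at least 7 periods are needed.
7 works (last occupied period: period 7): for example Systems -> period 7, Algebra -> period 3, Topology -> period 1, Logic -> period 5, Networks -> period 2, Calculus -> period 6, Ethics -> period 4.

7 periods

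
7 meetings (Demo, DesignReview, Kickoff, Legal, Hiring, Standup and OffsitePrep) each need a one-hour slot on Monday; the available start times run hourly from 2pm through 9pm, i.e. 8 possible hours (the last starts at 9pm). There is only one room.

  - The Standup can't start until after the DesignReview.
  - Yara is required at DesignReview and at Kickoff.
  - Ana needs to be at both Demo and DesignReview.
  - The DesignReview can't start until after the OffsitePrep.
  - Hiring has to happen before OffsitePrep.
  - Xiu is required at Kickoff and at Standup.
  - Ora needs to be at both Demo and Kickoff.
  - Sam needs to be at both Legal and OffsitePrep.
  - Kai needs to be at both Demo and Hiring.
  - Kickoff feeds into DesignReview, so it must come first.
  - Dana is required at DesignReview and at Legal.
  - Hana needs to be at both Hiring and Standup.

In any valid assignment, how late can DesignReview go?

Precedence pushes DesignReview to at least 4pm; downstream work caps DesignReview at 8pm.
DesignReview at 8pm is achievable: Demo in 5pm; Legal in 6pm; OffsitePrep in 3pm; DesignReview in 8pm; Kickoff in 4pm; Hiring in 2pm; Standup in 9pm.

8pm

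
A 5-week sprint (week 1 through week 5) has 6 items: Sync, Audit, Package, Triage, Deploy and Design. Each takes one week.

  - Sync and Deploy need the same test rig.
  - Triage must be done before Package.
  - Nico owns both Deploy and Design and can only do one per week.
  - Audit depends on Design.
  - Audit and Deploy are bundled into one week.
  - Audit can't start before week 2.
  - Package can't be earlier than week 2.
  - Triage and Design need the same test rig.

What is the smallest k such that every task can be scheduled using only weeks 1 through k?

The precedence chain requires at least 2 distinct weeks.
Could 2 weeks be enough, i.e. nothing placed later than week 2? No: Audit's window within 2 weeks is {week 2}; Package's window within 2 weeks is {week 2}; Triage must come before Package (at week 2 or earlier) → {week 1}; Design must come before Audit (at week 2 or earlier) → {week 1}; Design can't share with Triage (week 1) → nothing is left.
So 2 weeks is not enough.
3 works (last occupied week: week 3): for example Triage -> week 2, Sync -> week 1, Package -> week 3, Audit -> week 2, Deploy -> week 2, Design -> week 1.

3 weeks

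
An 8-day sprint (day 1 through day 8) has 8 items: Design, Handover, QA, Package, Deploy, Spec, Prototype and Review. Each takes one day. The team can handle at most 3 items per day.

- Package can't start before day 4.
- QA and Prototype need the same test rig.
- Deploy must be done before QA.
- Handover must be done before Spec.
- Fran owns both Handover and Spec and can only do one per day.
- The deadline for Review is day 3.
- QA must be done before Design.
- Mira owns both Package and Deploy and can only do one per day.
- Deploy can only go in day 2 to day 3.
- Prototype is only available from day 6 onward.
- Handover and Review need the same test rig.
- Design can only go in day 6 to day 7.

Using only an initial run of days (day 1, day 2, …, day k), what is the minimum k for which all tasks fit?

6 days

The precedence chain requires at least 3 distinct days.
With at most 3 per day and 8 tasks, at least 3 days are needed.
Design can't be placed before day 6, so the schedule must run through at least day 6.
6 works (last occupied day: day 6): for example Deploy in day 2, Handover in day 2, Prototype in day 6, QA in day 3, Package in day 4, Design in day 6, Spec in day 3, Review in day 1.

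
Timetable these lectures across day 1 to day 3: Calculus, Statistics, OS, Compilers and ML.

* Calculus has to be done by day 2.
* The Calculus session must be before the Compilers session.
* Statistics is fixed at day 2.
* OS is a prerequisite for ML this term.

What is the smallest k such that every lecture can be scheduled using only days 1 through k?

2

The precedence chain requires at least 2 distinct days.
2 works (last occupied day: day 2): for example Statistics -> day 2; Compilers -> day 2; ML -> day 2; Calculus -> day 1; OS -> day 1.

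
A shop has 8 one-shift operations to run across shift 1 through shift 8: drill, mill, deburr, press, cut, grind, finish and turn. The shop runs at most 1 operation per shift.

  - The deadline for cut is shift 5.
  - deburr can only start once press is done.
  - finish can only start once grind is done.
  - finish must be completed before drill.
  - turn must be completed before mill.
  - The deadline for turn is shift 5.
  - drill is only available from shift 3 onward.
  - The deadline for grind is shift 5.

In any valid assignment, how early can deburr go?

Precedence pushes deburr to at least shift 2.
deburr at shift 2 is achievable: deburr in shift 2, press in shift 1, grind in shift 3, turn in shift 4, drill in shift 7, finish in shift 6, mill in shift 8, cut in shift 5.

shift 2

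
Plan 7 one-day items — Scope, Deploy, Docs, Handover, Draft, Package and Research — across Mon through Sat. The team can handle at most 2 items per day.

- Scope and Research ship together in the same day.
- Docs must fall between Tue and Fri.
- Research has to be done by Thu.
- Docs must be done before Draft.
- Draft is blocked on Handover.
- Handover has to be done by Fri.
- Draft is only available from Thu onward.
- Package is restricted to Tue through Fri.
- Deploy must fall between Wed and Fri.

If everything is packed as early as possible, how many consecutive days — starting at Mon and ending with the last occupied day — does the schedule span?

The precedence chain requires at least 2 distinct days.
With at most 2 per day and 7 tasks, at least 4 days are needed.
Draft can't be placed before Thu — that is day 4 counting from Mon — so the schedule must run through at least 4 days.
4 works (last occupied day: Thu): for example Draft=Thu; Docs=Tue; Scope=Mon; Handover=Wed; Deploy=Wed; Research=Mon; Package=Tue.

4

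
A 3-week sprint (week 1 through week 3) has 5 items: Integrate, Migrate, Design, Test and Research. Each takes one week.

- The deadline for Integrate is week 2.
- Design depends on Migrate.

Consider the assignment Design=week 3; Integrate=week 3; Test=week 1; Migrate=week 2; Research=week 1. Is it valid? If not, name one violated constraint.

Invalid. The deadline for Integrate is week 2.

Design depends on Migrate — holds.
The deadline for Integrate is week 2 — violated.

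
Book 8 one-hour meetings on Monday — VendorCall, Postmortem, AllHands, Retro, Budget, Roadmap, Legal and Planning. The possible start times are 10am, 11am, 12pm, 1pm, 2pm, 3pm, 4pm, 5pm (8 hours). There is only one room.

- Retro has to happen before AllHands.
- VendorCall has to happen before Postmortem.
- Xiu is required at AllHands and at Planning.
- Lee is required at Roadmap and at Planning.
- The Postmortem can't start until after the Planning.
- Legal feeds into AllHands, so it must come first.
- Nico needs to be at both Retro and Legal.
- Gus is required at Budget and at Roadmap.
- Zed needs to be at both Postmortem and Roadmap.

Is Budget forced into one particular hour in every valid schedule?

Budget can be 10am (e.g. Planning=12pm, Legal=3pm, Retro=2pm, Postmortem=1pm, VendorCall=11am, Roadmap=5pm, AllHands=4pm, Budget=10am) or 11am (e.g. VendorCall=10am, Roadmap=5pm, Postmortem=1pm, Retro=2pm, Budget=11am, Planning=12pm, AllHands=4pm, Legal=3pm).

No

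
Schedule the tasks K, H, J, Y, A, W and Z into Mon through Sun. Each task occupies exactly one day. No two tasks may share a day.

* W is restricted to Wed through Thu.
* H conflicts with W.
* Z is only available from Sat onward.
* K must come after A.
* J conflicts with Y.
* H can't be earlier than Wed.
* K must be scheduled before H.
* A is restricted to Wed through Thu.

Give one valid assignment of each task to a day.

J=Mon, Z=Sat, K=Fri, W=Thu, H=Sun, A=Wed, Y=Tue

Checking: K(Fri) before H(Sun); A(Wed) before K(Fri); H(Sun) != W(Thu); J(Mon) != Y(Tue); W=Thu in [Wed,Thu]; A=Wed in [Wed,Thu]; Z=Sat in [Sat,Sun]; H=Sun in [Wed,Sun]; max 1 per day (cap 1).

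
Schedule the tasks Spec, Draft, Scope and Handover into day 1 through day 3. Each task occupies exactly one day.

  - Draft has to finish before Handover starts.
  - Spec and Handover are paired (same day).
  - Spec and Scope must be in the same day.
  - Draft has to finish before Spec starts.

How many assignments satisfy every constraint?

Enumerating: Scope -> day 2, Spec -> day 2, Handover -> day 2, Draft -> day 1 | Spec in day 3; Draft in day 1; Scope in day 3; Handover in day 3 | Spec=day 3; Scope=day 3; Handover=day 3; Draft=day 2.

3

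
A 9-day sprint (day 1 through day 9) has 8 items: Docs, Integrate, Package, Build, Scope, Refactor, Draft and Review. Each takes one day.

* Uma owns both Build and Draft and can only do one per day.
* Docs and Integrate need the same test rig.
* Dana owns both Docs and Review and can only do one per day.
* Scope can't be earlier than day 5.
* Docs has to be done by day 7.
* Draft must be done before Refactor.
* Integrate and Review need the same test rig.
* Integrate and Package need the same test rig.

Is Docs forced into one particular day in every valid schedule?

No

Docs can be day 1 (e.g. Integrate -> day 2, Docs -> day 1, Build -> day 2, Scope -> day 5, Draft -> day 1, Refactor -> day 2, Review -> day 3, Package -> day 1) or day 2 (e.g. Draft=day 1, Review=day 3, Build=day 2, Integrate=day 1, Scope=day 5, Docs=day 2, Package=day 2, Refactor=day 2).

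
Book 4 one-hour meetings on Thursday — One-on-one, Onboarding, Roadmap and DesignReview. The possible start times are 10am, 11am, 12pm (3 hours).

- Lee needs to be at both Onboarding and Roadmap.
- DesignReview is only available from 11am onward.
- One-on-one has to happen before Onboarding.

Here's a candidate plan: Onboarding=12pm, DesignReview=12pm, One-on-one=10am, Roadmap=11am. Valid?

Lee needs to be at both Onboarding and Roadmap — holds.
One-on-one has to happen before Onboarding — holds.
DesignReview is only available from 11am onward — holds.

Yes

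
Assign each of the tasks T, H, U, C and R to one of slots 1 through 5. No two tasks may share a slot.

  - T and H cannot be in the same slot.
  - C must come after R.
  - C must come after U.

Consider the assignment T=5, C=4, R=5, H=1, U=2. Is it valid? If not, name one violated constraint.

No — it violates: No two tasks may share a slot

T and H cannot be in the same slot — holds.
C must come after R — violated.
No two tasks may share a slot — violated.
C must come after U — holds.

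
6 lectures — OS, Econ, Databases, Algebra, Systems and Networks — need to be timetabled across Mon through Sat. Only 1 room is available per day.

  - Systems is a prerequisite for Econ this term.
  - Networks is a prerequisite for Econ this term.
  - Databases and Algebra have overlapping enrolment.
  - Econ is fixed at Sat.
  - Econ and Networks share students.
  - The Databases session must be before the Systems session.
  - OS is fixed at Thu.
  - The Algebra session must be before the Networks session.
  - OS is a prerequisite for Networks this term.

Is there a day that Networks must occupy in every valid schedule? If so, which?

OS is fixed at Thu and must come before Networks, so Networks is at least Fri.
Econ is fixed at Sat and must come after Networks, so Networks is at most Fri.
So Networks must be Fri.

Fri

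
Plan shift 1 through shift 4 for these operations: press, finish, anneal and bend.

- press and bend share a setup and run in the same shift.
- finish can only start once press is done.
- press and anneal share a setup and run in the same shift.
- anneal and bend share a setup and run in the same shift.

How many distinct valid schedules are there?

Splitting on press: it can be shift 1 (3), shift 2 (2), shift 3 (1). Listing each branch's schedules as (finish, anneal, bend) by shift number:
press=shift 1: (2,1,1) (3,1,1) (4,1,1) — 3.
press=shift 2: (3,2,2) (4,2,2) — 2.
press=shift 3: (4,3,3) — 1.
Summing: 3 + 2 + 1 = 6.

6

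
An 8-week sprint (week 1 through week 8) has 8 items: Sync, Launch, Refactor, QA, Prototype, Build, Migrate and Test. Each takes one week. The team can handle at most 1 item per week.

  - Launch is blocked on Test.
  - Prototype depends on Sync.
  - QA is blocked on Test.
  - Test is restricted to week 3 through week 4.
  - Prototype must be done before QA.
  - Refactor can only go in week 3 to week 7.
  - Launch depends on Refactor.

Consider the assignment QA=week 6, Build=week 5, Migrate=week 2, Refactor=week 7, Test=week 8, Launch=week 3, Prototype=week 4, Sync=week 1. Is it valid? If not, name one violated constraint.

The team can handle at most 1 item per week — holds.
Prototype depends on Sync — holds.
Refactor can only go in week 3 to week 7 — holds.
Launch depends on Refactor — violated.
Launch is blocked on Test — violated.
Prototype must be done before QA — holds.
Test is restricted to week 3 through week 4 — violated.
QA is blocked on Test — violated.

Invalid. Launch is blocked on Test.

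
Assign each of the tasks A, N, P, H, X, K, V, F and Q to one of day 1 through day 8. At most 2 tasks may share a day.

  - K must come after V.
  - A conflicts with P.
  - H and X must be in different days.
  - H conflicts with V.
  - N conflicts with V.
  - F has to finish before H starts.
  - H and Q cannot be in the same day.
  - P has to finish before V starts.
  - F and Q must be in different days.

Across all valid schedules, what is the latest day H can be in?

Precedence pushes H to at least day 2.
H at day 8 is achievable: F -> day 1, K -> day 3, V -> day 2, X -> day 4, Q -> day 4, A -> day 2, N -> day 3, H -> day 8, P -> day 1.

day 8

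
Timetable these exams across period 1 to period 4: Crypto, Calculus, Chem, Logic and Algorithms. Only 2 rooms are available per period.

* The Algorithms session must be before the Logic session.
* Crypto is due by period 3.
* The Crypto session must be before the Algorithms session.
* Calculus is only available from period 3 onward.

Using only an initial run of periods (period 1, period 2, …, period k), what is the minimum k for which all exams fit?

The precedence chain requires at least 3 distinct periods.
With at most 2 per period and 5 exams, at least 3 periods are needed.
3 works (last occupied period: period 3): for example Calculus in period 3; Chem in period 1; Algorithms in period 2; Crypto in period 1; Logic in period 3.

3 periods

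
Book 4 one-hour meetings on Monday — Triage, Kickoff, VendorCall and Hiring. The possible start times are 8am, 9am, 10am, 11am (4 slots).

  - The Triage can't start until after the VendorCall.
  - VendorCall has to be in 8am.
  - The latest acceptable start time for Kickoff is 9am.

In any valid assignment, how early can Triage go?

Precedence pushes Triage to at least 9am.
Triage at 9am is achievable: Hiring=8am; Kickoff=8am; VendorCall=8am; Triage=9am.

9am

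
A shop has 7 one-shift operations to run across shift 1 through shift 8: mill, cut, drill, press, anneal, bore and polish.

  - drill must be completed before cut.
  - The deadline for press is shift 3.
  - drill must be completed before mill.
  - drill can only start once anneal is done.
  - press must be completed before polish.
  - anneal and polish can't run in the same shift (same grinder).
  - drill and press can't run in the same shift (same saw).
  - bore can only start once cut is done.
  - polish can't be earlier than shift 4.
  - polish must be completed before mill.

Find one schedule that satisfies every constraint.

anneal -> shift 1; drill -> shift 2; bore -> shift 4; cut -> shift 3; polish -> shift 4; press -> shift 1; mill -> shift 5

Checking: drill(shift 2) before cut(shift 3); cut(shift 3) before bore(shift 4); drill(shift 2) before mill(shift 5); anneal(shift 1) before drill(shift 2); polish(shift 4) before mill(shift 5); press(shift 1) before polish(shift 4); drill(shift 2) != press(shift 1); anneal(shift 1) != polish(shift 4); polish=shift 4 in [shift 4,shift 8]; press=shift 1 in [shift 1,shift 3].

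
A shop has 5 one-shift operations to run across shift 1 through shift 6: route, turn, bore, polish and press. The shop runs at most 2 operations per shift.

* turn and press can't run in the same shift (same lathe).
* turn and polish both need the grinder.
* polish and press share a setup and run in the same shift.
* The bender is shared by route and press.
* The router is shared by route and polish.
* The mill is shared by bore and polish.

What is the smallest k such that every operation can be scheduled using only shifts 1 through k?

3 shifts

With at most 2 per shift and 5 operations, at least 3 shifts are needed.
3 works (last occupied shift: shift 3): for example route -> shift 1, bore -> shift 2, polish -> shift 3, press -> shift 3, turn -> shift 1.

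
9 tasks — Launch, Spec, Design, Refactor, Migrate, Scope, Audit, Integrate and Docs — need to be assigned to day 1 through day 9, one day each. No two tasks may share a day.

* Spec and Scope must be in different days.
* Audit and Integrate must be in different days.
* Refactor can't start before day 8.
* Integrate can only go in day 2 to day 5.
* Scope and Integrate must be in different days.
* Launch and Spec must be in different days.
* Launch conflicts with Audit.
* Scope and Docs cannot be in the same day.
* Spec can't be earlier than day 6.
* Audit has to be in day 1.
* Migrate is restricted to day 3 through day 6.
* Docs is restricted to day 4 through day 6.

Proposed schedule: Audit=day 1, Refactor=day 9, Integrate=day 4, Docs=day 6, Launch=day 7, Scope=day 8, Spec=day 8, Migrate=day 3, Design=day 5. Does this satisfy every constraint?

No. Spec and Scope must be in different days is not satisfied.

Scope and Docs cannot be in the same day — holds.
Spec and Scope must be in different days — violated.
Audit has to be in day 1 — holds.
Launch and Spec must be in different days — holds.
Migrate is restricted to day 3 through day 6 — holds.
Docs is restricted to day 4 through day 6 — holds.
Spec can't be earlier than day 6 — holds.
No two tasks may share a day — violated.
Scope and Integrate must be in different days — holds.
Launch conflicts with Audit — holds.
Refactor can't start before day 8 — holds.
Integrate can only go in day 2 to day 5 — holds.
Audit and Integrate must be in different days — holds.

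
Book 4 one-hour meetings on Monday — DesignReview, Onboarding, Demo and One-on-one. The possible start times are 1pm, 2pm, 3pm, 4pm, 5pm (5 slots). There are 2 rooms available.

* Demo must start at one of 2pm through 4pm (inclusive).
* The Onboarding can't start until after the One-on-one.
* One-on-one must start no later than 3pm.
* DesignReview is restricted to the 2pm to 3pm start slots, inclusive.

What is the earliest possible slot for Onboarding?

Precedence pushes Onboarding to at least 2pm.
Onboarding at 2pm is achievable: DesignReview=2pm; Onboarding=2pm; Demo=3pm; One-on-one=1pm.

2pm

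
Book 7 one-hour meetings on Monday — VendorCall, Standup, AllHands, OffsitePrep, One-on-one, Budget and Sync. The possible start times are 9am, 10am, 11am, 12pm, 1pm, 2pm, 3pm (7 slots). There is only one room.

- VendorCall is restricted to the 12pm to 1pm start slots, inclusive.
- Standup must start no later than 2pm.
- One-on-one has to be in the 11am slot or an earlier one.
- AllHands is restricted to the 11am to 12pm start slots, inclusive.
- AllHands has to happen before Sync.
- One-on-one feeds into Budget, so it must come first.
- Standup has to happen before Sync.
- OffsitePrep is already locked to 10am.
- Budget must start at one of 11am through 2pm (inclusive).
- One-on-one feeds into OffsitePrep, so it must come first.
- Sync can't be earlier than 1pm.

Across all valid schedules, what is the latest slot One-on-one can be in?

One-on-one's own window allows nothing later than 11am; downstream work caps One-on-one at 9am.
One-on-one at 9am is achievable: OffsitePrep in 10am, Sync in 3pm, One-on-one in 9am, VendorCall in 12pm, Budget in 1pm, Standup in 2pm, AllHands in 11am.

9am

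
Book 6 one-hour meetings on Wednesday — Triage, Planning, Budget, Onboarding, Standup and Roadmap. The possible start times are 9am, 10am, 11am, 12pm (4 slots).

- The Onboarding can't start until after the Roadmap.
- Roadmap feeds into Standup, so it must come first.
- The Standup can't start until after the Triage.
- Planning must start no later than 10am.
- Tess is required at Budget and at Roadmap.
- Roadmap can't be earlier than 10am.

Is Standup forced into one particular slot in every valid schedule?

No

Standup can be 11am (e.g. Triage=9am; Budget=9am; Roadmap=10am; Standup=11am; Onboarding=11am; Planning=9am) or 12pm (e.g. Onboarding=11am, Roadmap=10am, Triage=9am, Planning=9am, Standup=12pm, Budget=9am).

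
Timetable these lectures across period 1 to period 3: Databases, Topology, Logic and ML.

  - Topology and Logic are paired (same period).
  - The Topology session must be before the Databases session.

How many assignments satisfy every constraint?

9

Splitting on Databases: it can be period 2 (3), period 3 (6). Listing each branch's schedules as (Topology, Logic, ML) by period number:
Databases=period 2: (1,1,1) (1,1,2) (1,1,3) — 3.
Databases=period 3: (1,1,1) (1,1,2) (1,1,3) (2,2,1) (2,2,2) (2,2,3) — 6.
Summing: 3 + 6 = 9.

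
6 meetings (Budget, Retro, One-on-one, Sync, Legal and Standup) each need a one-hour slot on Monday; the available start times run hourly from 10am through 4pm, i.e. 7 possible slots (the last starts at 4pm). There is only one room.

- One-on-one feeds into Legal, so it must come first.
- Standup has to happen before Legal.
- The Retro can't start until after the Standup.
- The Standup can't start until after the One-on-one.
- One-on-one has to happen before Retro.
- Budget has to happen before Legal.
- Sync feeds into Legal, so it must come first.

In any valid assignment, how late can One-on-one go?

1pm

Downstream work caps One-on-one at 2pm.
One-on-one at 1pm is achievable: One-on-one=1pm, Legal=3pm, Budget=10am, Retro=4pm, Standup=2pm, Sync=11am.
Nothing later works — the capacity limit rule out every slot after 1pm.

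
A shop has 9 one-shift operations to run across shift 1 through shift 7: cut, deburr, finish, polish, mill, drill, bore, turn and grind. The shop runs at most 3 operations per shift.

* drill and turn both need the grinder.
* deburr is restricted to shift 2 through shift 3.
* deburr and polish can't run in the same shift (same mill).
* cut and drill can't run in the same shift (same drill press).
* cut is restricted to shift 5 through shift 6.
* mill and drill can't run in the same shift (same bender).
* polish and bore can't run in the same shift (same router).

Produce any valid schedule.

finish in shift 1, turn in shift 3, polish in shift 1, mill in shift 1, deburr in shift 2, drill in shift 2, grind in shift 3, cut in shift 5, bore in shift 2

Checking: drill(shift 2) != turn(shift 3); polish(shift 1) != bore(shift 2); mill(shift 1) != drill(shift 2); deburr(shift 2) != polish(shift 1); cut(shift 5) != drill(shift 2); cut=shift 5 in [shift 5,shift 6]; deburr=shift 2 in [shift 2,shift 3]; max 3 per shift (cap 3).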